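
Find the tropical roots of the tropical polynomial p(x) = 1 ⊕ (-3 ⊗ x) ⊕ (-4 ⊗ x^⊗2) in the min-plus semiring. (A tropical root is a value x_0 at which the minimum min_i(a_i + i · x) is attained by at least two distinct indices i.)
Roots: {1, 4}

Each tropical root is a break point of the lower envelope of the lines y = a_i + i · x (there are 3 lines, with slopes 0, 1, ..., 2). Only the lines that attain the minimum somewhere contribute to roots; other lines are dominated. Here the surviving (envelope) indices are i = 2, i = 1, i = 0.
Intersections between consecutive envelope lines give the roots: for adjacent envelope indices i < j the intersection is x = (a_i − a_j) / (j − i). Reading off the sorted break points: {1, 4}.
Verification: at each break x_0, at least two indices attain the minimum of min_i(a_i + i · x_0).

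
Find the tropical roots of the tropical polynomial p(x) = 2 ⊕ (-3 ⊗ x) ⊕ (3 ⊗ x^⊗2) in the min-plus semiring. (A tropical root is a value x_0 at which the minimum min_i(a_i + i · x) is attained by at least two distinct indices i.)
Roots: {-6, 5}

Each tropical root is a break point of the lower envelope of the lines y = a_i + i · x (there are 3 lines, with slopes 0, 1, ..., 2). Only the lines that attain the minimum somewhere contribute to roots; other lines are dominated. Here the surviving (envelope) indices are i = 2, i = 1, i = 0.
Intersections between consecutive envelope lines give the roots: for adjacent envelope indices i < j the intersection is x = (a_i − a_j) / (j − i). Reading off the sorted break points: {-6, 5}.
Verification: at each break x_0, at least two indices attain the minimum of min_i(a_i + i · x_0).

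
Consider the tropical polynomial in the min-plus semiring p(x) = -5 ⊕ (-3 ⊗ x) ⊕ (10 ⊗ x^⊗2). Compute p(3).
p(3) = -5

A tropical monomial a ⊗ x^⊗i evaluates to a + i · x. Evaluating each term at x = 3:
  Term 0 contributes -5 + 0 · 3 = -5
  Term 1 contributes -3 + 1 · 3 = 0
  Term 2 contributes 10 + 2 · 3 = 16
p(3) = ⊕ of these = min[-5, 0, 16] = -5.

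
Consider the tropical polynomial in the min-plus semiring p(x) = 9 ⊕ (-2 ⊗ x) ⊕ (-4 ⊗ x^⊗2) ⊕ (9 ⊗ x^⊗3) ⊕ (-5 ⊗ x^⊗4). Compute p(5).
p(5) = 3

A tropical monomial a ⊗ x^⊗i evaluates to a + i · x. Evaluating each term at x = 5:
  Term 0 contributes 9 + 0 · 5 = 9
  Term 1 contributes -2 + 1 · 5 = 3
  Term 2 contributes -4 + 2 · 5 = 6
  Term 3 contributes 9 + 3 · 5 = 24
  Term 4 contributes -5 + 4 · 5 = 15
p(5) = ⊕ of these = min[9, 3, 6, 24, 15] = 3.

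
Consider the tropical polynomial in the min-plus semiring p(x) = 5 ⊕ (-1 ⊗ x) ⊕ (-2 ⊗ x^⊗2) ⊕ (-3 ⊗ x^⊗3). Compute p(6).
p(6) = 5

A tropical monomial a ⊗ x^⊗i evaluates to a + i · x. Evaluating each term at x = 6:
  Term 0 contributes 5 + 0 · 6 = 5
  Term 1 contributes -1 + 1 · 6 = 5
  Term 2 contributes -2 + 2 · 6 = 10
  Term 3 contributes -3 + 3 · 6 = 15
p(6) = ⊕ of these = min[5, 5, 10, 15] = 5.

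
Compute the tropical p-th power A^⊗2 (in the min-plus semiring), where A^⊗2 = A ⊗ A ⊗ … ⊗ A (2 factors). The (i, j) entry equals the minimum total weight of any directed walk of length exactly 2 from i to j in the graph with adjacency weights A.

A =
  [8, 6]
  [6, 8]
A^⊗2 =
  [12, 14]
  [14, 12]

Each entry (A^⊗2)_ij equals the minimum over all length-2 walks i = v_0 → v_1 → … → v_2 = j of Σ_t A[v_t][v_{t+1}]. For example, for (i, j) = (0, 1) we minimise over 2 possible intermediate vertex sequences; the minimum is 14, attained along the walk 0 → 0 → 1.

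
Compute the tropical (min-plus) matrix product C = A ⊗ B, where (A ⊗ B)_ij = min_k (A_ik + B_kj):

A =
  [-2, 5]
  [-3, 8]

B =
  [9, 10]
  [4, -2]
A ⊗ B =
  [7, 3]
  [6, 6]

Apply the min-plus product entry-by-entry:
  C[0][0] = min over k of (A[0][0] + B[0][0] = -2 + 9 = 7, A[0][1] + B[1][0] = 5 + 4 = 9) = 7 (attained at k = 0)
  C[0][1] = min over k of (A[0][0] + B[0][1] = -2 + 10 = 8, A[0][1] + B[1][1] = 5 + -2 = 3) = 3 (attained at k = 1)
  C[1][0] = min over k of (A[1][0] + B[0][0] = -3 + 9 = 6, A[1][1] + B[1][0] = 8 + 4 = 12) = 6 (attained at k = 0)
  C[1][1] = min over k of (A[1][0] + B[0][1] = -3 + 10 = 7, A[1][1] + B[1][1] = 8 + -2 = 6) = 6 (attained at k = 1)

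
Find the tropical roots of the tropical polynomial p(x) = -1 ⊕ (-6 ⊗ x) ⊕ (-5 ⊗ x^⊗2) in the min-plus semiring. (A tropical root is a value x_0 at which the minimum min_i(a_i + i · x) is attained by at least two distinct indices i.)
Roots: {-1, 5}

Each tropical root is a break point of the lower envelope of the lines y = a_i + i · x (there are 3 lines, with slopes 0, 1, ..., 2). Only the lines that attain the minimum somewhere contribute to roots; other lines are dominated. Here the surviving (envelope) indices are i = 2, i = 1, i = 0.
Intersections between consecutive envelope lines give the roots: for adjacent envelope indices i < j the intersection is x = (a_i − a_j) / (j − i). Reading off the sorted break points: {-1, 5}.
Verification: at each break x_0, at least two indices attain the minimum of min_i(a_i + i · x_0).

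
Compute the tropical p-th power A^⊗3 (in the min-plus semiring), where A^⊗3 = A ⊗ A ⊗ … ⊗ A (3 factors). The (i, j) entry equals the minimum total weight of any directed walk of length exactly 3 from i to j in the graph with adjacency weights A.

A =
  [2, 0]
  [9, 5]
A^⊗3 =
  [6, 4]
  [13, 11]

Each entry (A^⊗3)_ij equals the minimum over all length-3 walks i = v_0 → v_1 → … → v_3 = j of Σ_t A[v_t][v_{t+1}]. For example, for (i, j) = (0, 1) we minimise over 4 possible intermediate vertex sequences; the minimum is 4, attained along the walk 0 → 0 → 0 → 1.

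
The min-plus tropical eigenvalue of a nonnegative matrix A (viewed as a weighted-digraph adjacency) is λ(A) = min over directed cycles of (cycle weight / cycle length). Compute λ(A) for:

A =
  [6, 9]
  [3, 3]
λ(A) = 3

Enumerate directed cycles and compute their means (weight / length). Sample:
  cycle 0 → 0: weight = 6, length = 1, mean = 6/1 ≈ 6.000
  cycle 1 → 1: weight = 3, length = 1, mean = 3/1 ≈ 3.000
  cycle 0 → 1 → 0: weight = 12, length = 2, mean = 12/2 ≈ 6.000
  cycle 1 → 0 → 1: weight = 12, length = 2, mean = 12/2 ≈ 6.000
Minimum mean = 3.000, attained e.g. along the cycle 1 → 1 with weight 3 and length 1. So λ(A) = 3/1 = 3.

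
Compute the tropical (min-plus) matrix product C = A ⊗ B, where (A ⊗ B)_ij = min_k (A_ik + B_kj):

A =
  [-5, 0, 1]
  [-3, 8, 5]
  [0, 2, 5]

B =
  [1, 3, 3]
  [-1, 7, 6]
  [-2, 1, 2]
A ⊗ B =
  [-4, -2, -2]
  [-2, 0, 0]
  [1, 3, 3]

Apply the min-plus product entry-by-entry:
  C[0][0] = min over k of (A[0][0] + B[0][0] = -5 + 1 = -4, A[0][1] + B[1][0] = 0 + -1 = -1, A[0][2] + B[2][0] = 1 + -2 = -1) = -4 (attained at k = 0)
  C[0][1] = min over k of (A[0][0] + B[0][1] = -5 + 3 = -2, A[0][1] + B[1][1] = 0 + 7 = 7, A[0][2] + B[2][1] = 1 + 1 = 2) = -2 (attained at k = 0)
  C[0][2] = min over k of (A[0][0] + B[0][2] = -5 + 3 = -2, A[0][1] + B[1][2] = 0 + 6 = 6, A[0][2] + B[2][2] = 1 + 2 = 3) = -2 (attained at k = 0)
  C[1][0] = min over k of (A[1][0] + B[0][0] = -3 + 1 = -2, A[1][1] + B[1][0] = 8 + -1 = 7, A[1][2] + B[2][0] = 5 + -2 = 3) = -2 (attained at k = 0)
  C[1][1] = min over k of (A[1][0] + B[0][1] = -3 + 3 = 0, A[1][1] + B[1][1] = 8 + 7 = 15, A[1][2] + B[2][1] = 5 + 1 = 6) = 0 (attained at k = 0)
  C[1][2] = min over k of (A[1][0] + B[0][2] = -3 + 3 = 0, A[1][1] + B[1][2] = 8 + 6 = 14, A[1][2] + B[2][2] = 5 + 2 = 7) = 0 (attained at k = 0)
  C[2][0] = min over k of (A[2][0] + B[0][0] = 0 + 1 = 1, A[2][1] + B[1][0] = 2 + -1 = 1, A[2][2] + B[2][0] = 5 + -2 = 3) = 1 (attained at k = 0)
  C[2][1] = min over k of (A[2][0] + B[0][1] = 0 + 3 = 3, A[2][1] + B[1][1] = 2 + 7 = 9, A[2][2] + B[2][1] = 5 + 1 = 6) = 3 (attained at k = 0)
  C[2][2] = min over k of (A[2][0] + B[0][2] = 0 + 3 = 3, A[2][1] + B[1][2] = 2 + 6 = 8, A[2][2] + B[2][2] = 5 + 2 = 7) = 3 (attained at k = 0)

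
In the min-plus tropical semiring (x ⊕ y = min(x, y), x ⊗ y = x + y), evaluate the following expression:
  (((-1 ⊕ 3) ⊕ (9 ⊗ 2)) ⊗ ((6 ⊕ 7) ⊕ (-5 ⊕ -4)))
(((-1 ⊕ 3) ⊕ (9 ⊗ 2)) ⊗ ((6 ⊕ 7) ⊕ (-5 ⊕ -4))) = -6

Expand innermost to outermost. Recall ⊕ takes the minimum of its arguments and ⊗ takes their sum. Working out the expression (((-1 ⊕ 3) ⊕ (9 ⊗ 2)) ⊗ ((6 ⊕ 7) ⊕ (-5 ⊕ -4))) gives -6.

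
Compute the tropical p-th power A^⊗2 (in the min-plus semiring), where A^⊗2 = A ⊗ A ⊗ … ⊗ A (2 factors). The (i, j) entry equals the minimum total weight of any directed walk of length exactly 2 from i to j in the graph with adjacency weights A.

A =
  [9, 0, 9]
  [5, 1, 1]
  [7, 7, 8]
A^⊗2 =
  [5, 1, 1]
  [6, 2, 2]
  [12, 7, 8]

Each entry (A^⊗2)_ij equals the minimum over all length-2 walks i = v_0 → v_1 → … → v_2 = j of Σ_t A[v_t][v_{t+1}]. For example, for (i, j) = (0, 2) we minimise over 3 possible intermediate vertex sequences; the minimum is 1, attained along the walk 0 → 1 → 2.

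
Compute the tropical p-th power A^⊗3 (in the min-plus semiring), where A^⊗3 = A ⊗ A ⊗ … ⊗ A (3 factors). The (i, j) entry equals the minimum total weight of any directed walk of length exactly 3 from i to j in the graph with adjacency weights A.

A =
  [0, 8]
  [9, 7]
A^⊗3 =
  [0, 8]
  [9, 17]

Each entry (A^⊗3)_ij equals the minimum over all length-3 walks i = v_0 → v_1 → … → v_3 = j of Σ_t A[v_t][v_{t+1}]. For example, for (i, j) = (0, 1) we minimise over 4 possible intermediate vertex sequences; the minimum is 8, attained along the walk 0 → 0 → 0 → 1.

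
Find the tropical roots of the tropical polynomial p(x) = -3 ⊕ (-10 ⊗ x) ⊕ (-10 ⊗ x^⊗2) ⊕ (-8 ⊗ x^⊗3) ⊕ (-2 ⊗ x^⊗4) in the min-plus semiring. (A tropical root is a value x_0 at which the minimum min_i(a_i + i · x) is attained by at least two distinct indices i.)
Roots: {-6, -2, 0, 7}

Each tropical root is a break point of the lower envelope of the lines y = a_i + i · x (there are 5 lines, with slopes 0, 1, ..., 4). Only the lines that attain the minimum somewhere contribute to roots; other lines are dominated. Here the surviving (envelope) indices are i = 4, i = 3, i = 2, i = 1, i = 0.
Intersections between consecutive envelope lines give the roots: for adjacent envelope indices i < j the intersection is x = (a_i − a_j) / (j − i). Reading off the sorted break points: {-6, -2, 0, 7}.
Verification: at each break x_0, at least two indices attain the minimum of min_i(a_i + i · x_0).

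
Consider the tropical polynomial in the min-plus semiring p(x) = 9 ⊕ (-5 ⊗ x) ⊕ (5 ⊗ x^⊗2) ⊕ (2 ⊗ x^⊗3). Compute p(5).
p(5) = 0

A tropical monomial a ⊗ x^⊗i evaluates to a + i · x. Evaluating each term at x = 5:
  Term 0 contributes 9 + 0 · 5 = 9
  Term 1 contributes -5 + 1 · 5 = 0
  Term 2 contributes 5 + 2 · 5 = 15
  Term 3 contributes 2 + 3 · 5 = 17
p(5) = ⊕ of these = min[9, 0, 15, 17] = 0.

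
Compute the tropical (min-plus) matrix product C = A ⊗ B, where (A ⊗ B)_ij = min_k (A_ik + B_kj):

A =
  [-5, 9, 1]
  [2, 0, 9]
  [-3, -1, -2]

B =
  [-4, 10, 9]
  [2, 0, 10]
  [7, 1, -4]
A ⊗ B =
  [-9, 2, -3]
  [-2, 0, 5]
  [-7, -1, -6]

Apply the min-plus product entry-by-entry:
  C[0][0] = min over k of (A[0][0] + B[0][0] = -5 + -4 = -9, A[0][1] + B[1][0] = 9 + 2 = 11, A[0][2] + B[2][0] = 1 + 7 = 8) = -9 (attained at k = 0)
  C[0][1] = min over k of (A[0][0] + B[0][1] = -5 + 10 = 5, A[0][1] + B[1][1] = 9 + 0 = 9, A[0][2] + B[2][1] = 1 + 1 = 2) = 2 (attained at k = 2)
  C[0][2] = min over k of (A[0][0] + B[0][2] = -5 + 9 = 4, A[0][1] + B[1][2] = 9 + 10 = 19, A[0][2] + B[2][2] = 1 + -4 = -3) = -3 (attained at k = 2)
  C[1][0] = min over k of (A[1][0] + B[0][0] = 2 + -4 = -2, A[1][1] + B[1][0] = 0 + 2 = 2, A[1][2] + B[2][0] = 9 + 7 = 16) = -2 (attained at k = 0)
  C[1][1] = min over k of (A[1][0] + B[0][1] = 2 + 10 = 12, A[1][1] + B[1][1] = 0 + 0 = 0, A[1][2] + B[2][1] = 9 + 1 = 10) = 0 (attained at k = 1)
  C[1][2] = min over k of (A[1][0] + B[0][2] = 2 + 9 = 11, A[1][1] + B[1][2] = 0 + 10 = 10, A[1][2] + B[2][2] = 9 + -4 = 5) = 5 (attained at k = 2)
  C[2][0] = min over k of (A[2][0] + B[0][0] = -3 + -4 = -7, A[2][1] + B[1][0] = -1 + 2 = 1, A[2][2] + B[2][0] = -2 + 7 = 5) = -7 (attained at k = 0)
  C[2][1] = min over k of (A[2][0] + B[0][1] = -3 + 10 = 7, A[2][1] + B[1][1] = -1 + 0 = -1, A[2][2] + B[2][1] = -2 + 1 = -1) = -1 (attained at k = 1)
  C[2][2] = min over k of (A[2][0] + B[0][2] = -3 + 9 = 6, A[2][1] + B[1][2] = -1 + 10 = 9, A[2][2] + B[2][2] = -2 + -4 = -6) = -6 (attained at k = 2)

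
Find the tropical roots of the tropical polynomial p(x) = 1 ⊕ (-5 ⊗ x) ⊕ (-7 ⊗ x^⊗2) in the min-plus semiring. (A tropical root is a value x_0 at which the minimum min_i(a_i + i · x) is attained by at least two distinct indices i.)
Roots: {2, 6}

Each tropical root is a break point of the lower envelope of the lines y = a_i + i · x (there are 3 lines, with slopes 0, 1, ..., 2). Only the lines that attain the minimum somewhere contribute to roots; other lines are dominated. Here the surviving (envelope) indices are i = 2, i = 1, i = 0.
Intersections between consecutive envelope lines give the roots: for adjacent envelope indices i < j the intersection is x = (a_i − a_j) / (j − i). Reading off the sorted break points: {2, 6}.
Verification: at each break x_0, at least two indices attain the minimum of min_i(a_i + i · x_0).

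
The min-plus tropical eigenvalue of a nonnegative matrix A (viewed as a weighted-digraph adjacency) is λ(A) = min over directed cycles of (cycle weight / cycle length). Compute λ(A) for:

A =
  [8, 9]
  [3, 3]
λ(A) = 3

Enumerate directed cycles and compute their means (weight / length). Sample:
  cycle 0 → 0: weight = 8, length = 1, mean = 8/1 ≈ 8.000
  cycle 1 → 1: weight = 3, length = 1, mean = 3/1 ≈ 3.000
  cycle 0 → 1 → 0: weight = 12, length = 2, mean = 12/2 ≈ 6.000
  cycle 1 → 0 → 1: weight = 12, length = 2, mean = 12/2 ≈ 6.000
Minimum mean = 3.000, attained e.g. along the cycle 1 → 1 with weight 3 and length 1. So λ(A) = 3/1 = 3.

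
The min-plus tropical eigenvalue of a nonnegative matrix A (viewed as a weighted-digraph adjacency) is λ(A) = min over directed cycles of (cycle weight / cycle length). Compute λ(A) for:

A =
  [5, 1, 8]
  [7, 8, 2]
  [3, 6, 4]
λ(A) = 2

Enumerate directed cycles and compute their means (weight / length). Sample:
  cycle 0 → 0: weight = 5, length = 1, mean = 5/1 ≈ 5.000
  cycle 1 → 1: weight = 8, length = 1, mean = 8/1 ≈ 8.000
  cycle 2 → 2: weight = 4, length = 1, mean = 4/1 ≈ 4.000
  cycle 0 → 1 → 0: weight = 8, length = 2, mean = 8/2 ≈ 4.000
  cycle 0 → 2 → 0: weight = 11, length = 2, mean = 11/2 ≈ 5.500
  cycle 1 → 0 → 1: weight = 8, length = 2, mean = 8/2 ≈ 4.000
Minimum mean = 2.000, attained e.g. along the cycle 0 → 1 → 2 → 0 with weight 6 and length 3. So λ(A) = 6/3 = 2.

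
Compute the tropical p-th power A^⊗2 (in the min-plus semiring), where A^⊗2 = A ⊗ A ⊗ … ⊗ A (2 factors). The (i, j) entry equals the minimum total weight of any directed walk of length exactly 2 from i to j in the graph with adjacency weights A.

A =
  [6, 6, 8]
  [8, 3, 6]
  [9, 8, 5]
A^⊗2 =
  [12, 9, 12]
  [11, 6, 9]
  [14, 11, 10]

Each entry (A^⊗2)_ij equals the minimum over all length-2 walks i = v_0 → v_1 → … → v_2 = j of Σ_t A[v_t][v_{t+1}]. For example, for (i, j) = (0, 2) we minimise over 3 possible intermediate vertex sequences; the minimum is 12, attained along the walk 0 → 1 → 2.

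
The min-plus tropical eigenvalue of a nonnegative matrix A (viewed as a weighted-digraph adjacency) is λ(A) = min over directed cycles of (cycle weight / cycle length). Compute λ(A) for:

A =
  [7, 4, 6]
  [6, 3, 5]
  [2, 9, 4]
λ(A) = 3

Enumerate directed cycles and compute their means (weight / length). Sample:
  cycle 0 → 0: weight = 7, length = 1, mean = 7/1 ≈ 7.000
  cycle 1 → 1: weight = 3, length = 1, mean = 3/1 ≈ 3.000
  cycle 2 → 2: weight = 4, length = 1, mean = 4/1 ≈ 4.000
  cycle 0 → 1 → 0: weight = 10, length = 2, mean = 10/2 ≈ 5.000
  cycle 0 → 2 → 0: weight = 8, length = 2, mean = 8/2 ≈ 4.000
  cycle 1 → 0 → 1: weight = 10, length = 2, mean = 10/2 ≈ 5.000
Minimum mean = 3.000, attained e.g. along the cycle 1 → 1 with weight 3 and length 1. So λ(A) = 3/1 = 3.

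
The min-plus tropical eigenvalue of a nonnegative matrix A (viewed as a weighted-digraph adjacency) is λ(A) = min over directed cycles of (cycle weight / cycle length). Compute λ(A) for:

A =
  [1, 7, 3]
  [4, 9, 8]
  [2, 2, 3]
λ(A) = 1

Enumerate directed cycles and compute their means (weight / length). Sample:
  cycle 0 → 0: weight = 1, length = 1, mean = 1/1 ≈ 1.000
  cycle 1 → 1: weight = 9, length = 1, mean = 9/1 ≈ 9.000
  cycle 2 → 2: weight = 3, length = 1, mean = 3/1 ≈ 3.000
  cycle 0 → 1 → 0: weight = 11, length = 2, mean = 11/2 ≈ 5.500
  cycle 0 → 2 → 0: weight = 5, length = 2, mean = 5/2 ≈ 2.500
  cycle 1 → 0 → 1: weight = 11, length = 2, mean = 11/2 ≈ 5.500
Minimum mean = 1.000, attained e.g. along the cycle 0 → 0 with weight 1 and length 1. So λ(A) = 1/1 = 1.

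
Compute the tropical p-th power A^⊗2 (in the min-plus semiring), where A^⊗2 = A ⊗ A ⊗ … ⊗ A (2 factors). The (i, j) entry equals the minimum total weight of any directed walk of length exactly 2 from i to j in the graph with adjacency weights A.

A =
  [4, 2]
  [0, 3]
A^⊗2 =
  [2, 5]
  [3, 2]

Each entry (A^⊗2)_ij equals the minimum over all length-2 walks i = v_0 → v_1 → … → v_2 = j of Σ_t A[v_t][v_{t+1}]. For example, for (i, j) = (0, 1) we minimise over 2 possible intermediate vertex sequences; the minimum is 5, attained along the walk 0 → 1 → 1.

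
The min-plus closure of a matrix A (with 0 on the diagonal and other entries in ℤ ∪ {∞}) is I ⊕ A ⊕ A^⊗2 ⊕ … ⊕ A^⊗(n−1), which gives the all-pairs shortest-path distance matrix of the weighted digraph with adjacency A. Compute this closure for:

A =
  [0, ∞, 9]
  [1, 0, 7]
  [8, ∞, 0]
Closure =
  [0, ∞, 9]
  [1, 0, 7]
  [8, ∞, 0]

This is the Floyd-Warshall all-pairs shortest-path computation. For each intermediate vertex k = 0, 1, …, 2, update dist[i][j] ← min(dist[i][j], dist[i][k] + dist[k][j]). The final matrix gives, for each (i, j), the minimum total weight of any directed path from i to j (possibly empty when i = j).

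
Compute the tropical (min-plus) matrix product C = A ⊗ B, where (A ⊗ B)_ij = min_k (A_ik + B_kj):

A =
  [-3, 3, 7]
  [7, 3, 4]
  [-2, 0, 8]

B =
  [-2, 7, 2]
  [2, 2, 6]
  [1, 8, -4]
A ⊗ B =
  [-5, 4, -1]
  [5, 5, 0]
  [-4, 2, 0]

Apply the min-plus product entry-by-entry:
  C[0][0] = min over k of (A[0][0] + B[0][0] = -3 + -2 = -5, A[0][1] + B[1][0] = 3 + 2 = 5, A[0][2] + B[2][0] = 7 + 1 = 8) = -5 (attained at k = 0)
  C[0][1] = min over k of (A[0][0] + B[0][1] = -3 + 7 = 4, A[0][1] + B[1][1] = 3 + 2 = 5, A[0][2] + B[2][1] = 7 + 8 = 15) = 4 (attained at k = 0)
  C[0][2] = min over k of (A[0][0] + B[0][2] = -3 + 2 = -1, A[0][1] + B[1][2] = 3 + 6 = 9, A[0][2] + B[2][2] = 7 + -4 = 3) = -1 (attained at k = 0)
  C[1][0] = min over k of (A[1][0] + B[0][0] = 7 + -2 = 5, A[1][1] + B[1][0] = 3 + 2 = 5, A[1][2] + B[2][0] = 4 + 1 = 5) = 5 (attained at k = 0)
  C[1][1] = min over k of (A[1][0] + B[0][1] = 7 + 7 = 14, A[1][1] + B[1][1] = 3 + 2 = 5, A[1][2] + B[2][1] = 4 + 8 = 12) = 5 (attained at k = 1)
  C[1][2] = min over k of (A[1][0] + B[0][2] = 7 + 2 = 9, A[1][1] + B[1][2] = 3 + 6 = 9, A[1][2] + B[2][2] = 4 + -4 = 0) = 0 (attained at k = 2)
  C[2][0] = min over k of (A[2][0] + B[0][0] = -2 + -2 = -4, A[2][1] + B[1][0] = 0 + 2 = 2, A[2][2] + B[2][0] = 8 + 1 = 9) = -4 (attained at k = 0)
  C[2][1] = min over k of (A[2][0] + B[0][1] = -2 + 7 = 5, A[2][1] + B[1][1] = 0 + 2 = 2, A[2][2] + B[2][1] = 8 + 8 = 16) = 2 (attained at k = 1)
  C[2][2] = min over k of (A[2][0] + B[0][2] = -2 + 2 = 0, A[2][1] + B[1][2] = 0 + 6 = 6, A[2][2] + B[2][2] = 8 + -4 = 4) = 0 (attained at k = 0)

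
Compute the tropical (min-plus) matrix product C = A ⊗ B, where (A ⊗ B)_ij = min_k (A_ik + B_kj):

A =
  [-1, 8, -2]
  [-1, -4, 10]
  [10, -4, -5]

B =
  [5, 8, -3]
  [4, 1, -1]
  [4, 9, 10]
A ⊗ B =
  [2, 7, -4]
  [0, -3, -5]
  [-1, -3, -5]

Apply the min-plus product entry-by-entry:
  C[0][0] = min over k of (A[0][0] + B[0][0] = -1 + 5 = 4, A[0][1] + B[1][0] = 8 + 4 = 12, A[0][2] + B[2][0] = -2 + 4 = 2) = 2 (attained at k = 2)
  C[0][1] = min over k of (A[0][0] + B[0][1] = -1 + 8 = 7, A[0][1] + B[1][1] = 8 + 1 = 9, A[0][2] + B[2][1] = -2 + 9 = 7) = 7 (attained at k = 0)
  C[0][2] = min over k of (A[0][0] + B[0][2] = -1 + -3 = -4, A[0][1] + B[1][2] = 8 + -1 = 7, A[0][2] + B[2][2] = -2 + 10 = 8) = -4 (attained at k = 0)
  C[1][0] = min over k of (A[1][0] + B[0][0] = -1 + 5 = 4, A[1][1] + B[1][0] = -4 + 4 = 0, A[1][2] + B[2][0] = 10 + 4 = 14) = 0 (attained at k = 1)
  C[1][1] = min over k of (A[1][0] + B[0][1] = -1 + 8 = 7, A[1][1] + B[1][1] = -4 + 1 = -3, A[1][2] + B[2][1] = 10 + 9 = 19) = -3 (attained at k = 1)
  C[1][2] = min over k of (A[1][0] + B[0][2] = -1 + -3 = -4, A[1][1] + B[1][2] = -4 + -1 = -5, A[1][2] + B[2][2] = 10 + 10 = 20) = -5 (attained at k = 1)
  C[2][0] = min over k of (A[2][0] + B[0][0] = 10 + 5 = 15, A[2][1] + B[1][0] = -4 + 4 = 0, A[2][2] + B[2][0] = -5 + 4 = -1) = -1 (attained at k = 2)
  C[2][1] = min over k of (A[2][0] + B[0][1] = 10 + 8 = 18, A[2][1] + B[1][1] = -4 + 1 = -3, A[2][2] + B[2][1] = -5 + 9 = 4) = -3 (attained at k = 1)
  C[2][2] = min over k of (A[2][0] + B[0][2] = 10 + -3 = 7, A[2][1] + B[1][2] = -4 + -1 = -5, A[2][2] + B[2][2] = -5 + 10 = 5) = -5 (attained at k = 1)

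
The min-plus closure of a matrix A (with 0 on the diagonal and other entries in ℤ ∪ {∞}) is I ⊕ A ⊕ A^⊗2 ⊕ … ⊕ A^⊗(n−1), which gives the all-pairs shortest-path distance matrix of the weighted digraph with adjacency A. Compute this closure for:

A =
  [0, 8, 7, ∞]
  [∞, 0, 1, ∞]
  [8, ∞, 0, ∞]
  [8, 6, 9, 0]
Closure =
  [0, 8, 7, ∞]
  [9, 0, 1, ∞]
  [8, 16, 0, ∞]
  [8, 6, 7, 0]

This is the Floyd-Warshall all-pairs shortest-path computation. For each intermediate vertex k = 0, 1, …, 3, update dist[i][j] ← min(dist[i][j], dist[i][k] + dist[k][j]). The final matrix gives, for each (i, j), the minimum total weight of any directed path from i to j (possibly empty when i = j).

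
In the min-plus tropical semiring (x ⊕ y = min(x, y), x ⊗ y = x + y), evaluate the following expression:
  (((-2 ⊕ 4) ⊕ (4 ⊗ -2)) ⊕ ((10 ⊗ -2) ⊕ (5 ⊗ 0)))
(((-2 ⊕ 4) ⊕ (4 ⊗ -2)) ⊕ ((10 ⊗ -2) ⊕ (5 ⊗ 0))) = -2

Expand innermost to outermost. Recall ⊕ takes the minimum of its arguments and ⊗ takes their sum. Working out the expression (((-2 ⊕ 4) ⊕ (4 ⊗ -2)) ⊕ ((10 ⊗ -2) ⊕ (5 ⊗ 0))) gives -2.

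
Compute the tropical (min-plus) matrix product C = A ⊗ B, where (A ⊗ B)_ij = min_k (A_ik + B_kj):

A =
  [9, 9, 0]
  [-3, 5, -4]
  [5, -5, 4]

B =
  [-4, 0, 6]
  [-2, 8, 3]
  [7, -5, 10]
A ⊗ B =
  [5, -5, 10]
  [-7, -9, 3]
  [-7, -1, -2]

Apply the min-plus product entry-by-entry:
  C[0][0] = min over k of (A[0][0] + B[0][0] = 9 + -4 = 5, A[0][1] + B[1][0] = 9 + -2 = 7, A[0][2] + B[2][0] = 0 + 7 = 7) = 5 (attained at k = 0)
  C[0][1] = min over k of (A[0][0] + B[0][1] = 9 + 0 = 9, A[0][1] + B[1][1] = 9 + 8 = 17, A[0][2] + B[2][1] = 0 + -5 = -5) = -5 (attained at k = 2)
  C[0][2] = min over k of (A[0][0] + B[0][2] = 9 + 6 = 15, A[0][1] + B[1][2] = 9 + 3 = 12, A[0][2] + B[2][2] = 0 + 10 = 10) = 10 (attained at k = 2)
  C[1][0] = min over k of (A[1][0] + B[0][0] = -3 + -4 = -7, A[1][1] + B[1][0] = 5 + -2 = 3, A[1][2] + B[2][0] = -4 + 7 = 3) = -7 (attained at k = 0)
  C[1][1] = min over k of (A[1][0] + B[0][1] = -3 + 0 = -3, A[1][1] + B[1][1] = 5 + 8 = 13, A[1][2] + B[2][1] = -4 + -5 = -9) = -9 (attained at k = 2)
  C[1][2] = min over k of (A[1][0] + B[0][2] = -3 + 6 = 3, A[1][1] + B[1][2] = 5 + 3 = 8, A[1][2] + B[2][2] = -4 + 10 = 6) = 3 (attained at k = 0)
  C[2][0] = min over k of (A[2][0] + B[0][0] = 5 + -4 = 1, A[2][1] + B[1][0] = -5 + -2 = -7, A[2][2] + B[2][0] = 4 + 7 = 11) = -7 (attained at k = 1)
  C[2][1] = min over k of (A[2][0] + B[0][1] = 5 + 0 = 5, A[2][1] + B[1][1] = -5 + 8 = 3, A[2][2] + B[2][1] = 4 + -5 = -1) = -1 (attained at k = 2)
  C[2][2] = min over k of (A[2][0] + B[0][2] = 5 + 6 = 11, A[2][1] + B[1][2] = -5 + 3 = -2, A[2][2] + B[2][2] = 4 + 10 = 14) = -2 (attained at k = 1)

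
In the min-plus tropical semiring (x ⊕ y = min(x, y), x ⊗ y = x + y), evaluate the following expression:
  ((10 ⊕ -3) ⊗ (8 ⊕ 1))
((10 ⊕ -3) ⊗ (8 ⊕ 1)) = -2

Expand innermost to outermost. Recall ⊕ takes the minimum of its arguments and ⊗ takes their sum. Working out the expression ((10 ⊕ -3) ⊗ (8 ⊕ 1)) gives -2.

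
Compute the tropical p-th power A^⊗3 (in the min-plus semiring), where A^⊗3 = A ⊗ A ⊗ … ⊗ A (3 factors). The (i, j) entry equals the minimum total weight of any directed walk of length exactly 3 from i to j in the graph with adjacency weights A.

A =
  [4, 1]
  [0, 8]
A^⊗3 =
  [5, 2]
  [1, 5]

Each entry (A^⊗3)_ij equals the minimum over all length-3 walks i = v_0 → v_1 → … → v_3 = j of Σ_t A[v_t][v_{t+1}]. For example, for (i, j) = (0, 1) we minimise over 4 possible intermediate vertex sequences; the minimum is 2, attained along the walk 0 → 1 → 0 → 1.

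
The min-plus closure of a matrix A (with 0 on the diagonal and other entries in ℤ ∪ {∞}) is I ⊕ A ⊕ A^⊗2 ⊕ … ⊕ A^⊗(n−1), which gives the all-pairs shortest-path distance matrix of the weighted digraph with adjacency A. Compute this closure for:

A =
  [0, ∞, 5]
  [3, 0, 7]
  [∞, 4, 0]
Closure =
  [0, 9, 5]
  [3, 0, 7]
  [7, 4, 0]

This is the Floyd-Warshall all-pairs shortest-path computation. For each intermediate vertex k = 0, 1, …, 2, update dist[i][j] ← min(dist[i][j], dist[i][k] + dist[k][j]). The final matrix gives, for each (i, j), the minimum total weight of any directed path from i to j (possibly empty when i = j).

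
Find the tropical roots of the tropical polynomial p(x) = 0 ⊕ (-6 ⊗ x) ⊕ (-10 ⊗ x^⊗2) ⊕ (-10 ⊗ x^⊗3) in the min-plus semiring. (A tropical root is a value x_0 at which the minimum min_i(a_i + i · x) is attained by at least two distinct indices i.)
Roots: {0, 4, 6}

Each tropical root is a break point of the lower envelope of the lines y = a_i + i · x (there are 4 lines, with slopes 0, 1, ..., 3). Only the lines that attain the minimum somewhere contribute to roots; other lines are dominated. Here the surviving (envelope) indices are i = 3, i = 2, i = 1, i = 0.
Intersections between consecutive envelope lines give the roots: for adjacent envelope indices i < j the intersection is x = (a_i − a_j) / (j − i). Reading off the sorted break points: {0, 4, 6}.
Verification: at each break x_0, at least two indices attain the minimum of min_i(a_i + i · x_0).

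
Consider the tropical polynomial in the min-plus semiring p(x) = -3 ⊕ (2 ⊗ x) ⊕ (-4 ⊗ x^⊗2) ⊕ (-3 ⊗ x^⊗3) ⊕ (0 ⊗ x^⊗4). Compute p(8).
p(8) = -3

A tropical monomial a ⊗ x^⊗i evaluates to a + i · x. Evaluating each term at x = 8:
  Term 0 contributes -3 + 0 · 8 = -3
  Term 1 contributes 2 + 1 · 8 = 10
  Term 2 contributes -4 + 2 · 8 = 12
  Term 3 contributes -3 + 3 · 8 = 21
  Term 4 contributes 0 + 4 · 8 = 32
p(8) = ⊕ of these = min[-3, 10, 12, 21, 32] = -3.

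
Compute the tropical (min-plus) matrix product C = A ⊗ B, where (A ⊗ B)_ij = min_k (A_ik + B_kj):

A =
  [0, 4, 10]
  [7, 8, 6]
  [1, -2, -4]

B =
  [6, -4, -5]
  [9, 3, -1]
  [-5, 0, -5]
A ⊗ B =
  [5, -4, -5]
  [1, 3, 1]
  [-9, -4, -9]

Apply the min-plus product entry-by-entry:
  C[0][0] = min over k of (A[0][0] + B[0][0] = 0 + 6 = 6, A[0][1] + B[1][0] = 4 + 9 = 13, A[0][2] + B[2][0] = 10 + -5 = 5) = 5 (attained at k = 2)
  C[0][1] = min over k of (A[0][0] + B[0][1] = 0 + -4 = -4, A[0][1] + B[1][1] = 4 + 3 = 7, A[0][2] + B[2][1] = 10 + 0 = 10) = -4 (attained at k = 0)
  C[0][2] = min over k of (A[0][0] + B[0][2] = 0 + -5 = -5, A[0][1] + B[1][2] = 4 + -1 = 3, A[0][2] + B[2][2] = 10 + -5 = 5) = -5 (attained at k = 0)
  C[1][0] = min over k of (A[1][0] + B[0][0] = 7 + 6 = 13, A[1][1] + B[1][0] = 8 + 9 = 17, A[1][2] + B[2][0] = 6 + -5 = 1) = 1 (attained at k = 2)
  C[1][1] = min over k of (A[1][0] + B[0][1] = 7 + -4 = 3, A[1][1] + B[1][1] = 8 + 3 = 11, A[1][2] + B[2][1] = 6 + 0 = 6) = 3 (attained at k = 0)
  C[1][2] = min over k of (A[1][0] + B[0][2] = 7 + -5 = 2, A[1][1] + B[1][2] = 8 + -1 = 7, A[1][2] + B[2][2] = 6 + -5 = 1) = 1 (attained at k = 2)
  C[2][0] = min over k of (A[2][0] + B[0][0] = 1 + 6 = 7, A[2][1] + B[1][0] = -2 + 9 = 7, A[2][2] + B[2][0] = -4 + -5 = -9) = -9 (attained at k = 2)
  C[2][1] = min over k of (A[2][0] + B[0][1] = 1 + -4 = -3, A[2][1] + B[1][1] = -2 + 3 = 1, A[2][2] + B[2][1] = -4 + 0 = -4) = -4 (attained at k = 2)
  C[2][2] = min over k of (A[2][0] + B[0][2] = 1 + -5 = -4, A[2][1] + B[1][2] = -2 + -1 = -3, A[2][2] + B[2][2] = -4 + -5 = -9) = -9 (attained at k = 2)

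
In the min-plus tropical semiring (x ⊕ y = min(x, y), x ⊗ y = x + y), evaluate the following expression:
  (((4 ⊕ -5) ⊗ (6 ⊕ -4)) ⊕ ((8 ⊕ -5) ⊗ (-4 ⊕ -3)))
(((4 ⊕ -5) ⊗ (6 ⊕ -4)) ⊕ ((8 ⊕ -5) ⊗ (-4 ⊕ -3))) = -9

Expand innermost to outermost. Recall ⊕ takes the minimum of its arguments and ⊗ takes their sum. Working out the expression (((4 ⊕ -5) ⊗ (6 ⊕ -4)) ⊕ ((8 ⊕ -5) ⊗ (-4 ⊕ -3))) gives -9.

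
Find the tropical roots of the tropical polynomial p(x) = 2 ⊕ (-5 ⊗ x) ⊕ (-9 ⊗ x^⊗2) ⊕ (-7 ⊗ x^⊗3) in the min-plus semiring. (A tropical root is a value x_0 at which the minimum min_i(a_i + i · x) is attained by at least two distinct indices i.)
Roots: {-2, 4, 7}

Each tropical root is a break point of the lower envelope of the lines y = a_i + i · x (there are 4 lines, with slopes 0, 1, ..., 3). Only the lines that attain the minimum somewhere contribute to roots; other lines are dominated. Here the surviving (envelope) indices are i = 3, i = 2, i = 1, i = 0.
Intersections between consecutive envelope lines give the roots: for adjacent envelope indices i < j the intersection is x = (a_i − a_j) / (j − i). Reading off the sorted break points: {-2, 4, 7}.
Verification: at each break x_0, at least two indices attain the minimum of min_i(a_i + i · x_0).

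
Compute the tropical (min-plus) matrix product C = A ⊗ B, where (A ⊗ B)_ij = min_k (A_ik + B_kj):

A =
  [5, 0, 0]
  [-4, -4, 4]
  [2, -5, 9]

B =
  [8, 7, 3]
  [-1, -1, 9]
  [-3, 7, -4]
A ⊗ B =
  [-3, -1, -4]
  [-5, -5, -1]
  [-6, -6, 4]

Apply the min-plus product entry-by-entry:
  C[0][0] = min over k of (A[0][0] + B[0][0] = 5 + 8 = 13, A[0][1] + B[1][0] = 0 + -1 = -1, A[0][2] + B[2][0] = 0 + -3 = -3) = -3 (attained at k = 2)
  C[0][1] = min over k of (A[0][0] + B[0][1] = 5 + 7 = 12, A[0][1] + B[1][1] = 0 + -1 = -1, A[0][2] + B[2][1] = 0 + 7 = 7) = -1 (attained at k = 1)
  C[0][2] = min over k of (A[0][0] + B[0][2] = 5 + 3 = 8, A[0][1] + B[1][2] = 0 + 9 = 9, A[0][2] + B[2][2] = 0 + -4 = -4) = -4 (attained at k = 2)
  C[1][0] = min over k of (A[1][0] + B[0][0] = -4 + 8 = 4, A[1][1] + B[1][0] = -4 + -1 = -5, A[1][2] + B[2][0] = 4 + -3 = 1) = -5 (attained at k = 1)
  C[1][1] = min over k of (A[1][0] + B[0][1] = -4 + 7 = 3, A[1][1] + B[1][1] = -4 + -1 = -5, A[1][2] + B[2][1] = 4 + 7 = 11) = -5 (attained at k = 1)
  C[1][2] = min over k of (A[1][0] + B[0][2] = -4 + 3 = -1, A[1][1] + B[1][2] = -4 + 9 = 5, A[1][2] + B[2][2] = 4 + -4 = 0) = -1 (attained at k = 0)
  C[2][0] = min over k of (A[2][0] + B[0][0] = 2 + 8 = 10, A[2][1] + B[1][0] = -5 + -1 = -6, A[2][2] + B[2][0] = 9 + -3 = 6) = -6 (attained at k = 1)
  C[2][1] = min over k of (A[2][0] + B[0][1] = 2 + 7 = 9, A[2][1] + B[1][1] = -5 + -1 = -6, A[2][2] + B[2][1] = 9 + 7 = 16) = -6 (attained at k = 1)
  C[2][2] = min over k of (A[2][0] + B[0][2] = 2 + 3 = 5, A[2][1] + B[1][2] = -5 + 9 = 4, A[2][2] + B[2][2] = 9 + -4 = 5) = 4 (attained at k = 1)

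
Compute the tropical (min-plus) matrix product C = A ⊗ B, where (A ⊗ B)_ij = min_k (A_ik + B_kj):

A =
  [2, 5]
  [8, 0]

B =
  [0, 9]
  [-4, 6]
A ⊗ B =
  [1, 11]
  [-4, 6]

Apply the min-plus product entry-by-entry:
  C[0][0] = min over k of (A[0][0] + B[0][0] = 2 + 0 = 2, A[0][1] + B[1][0] = 5 + -4 = 1) = 1 (attained at k = 1)
  C[0][1] = min over k of (A[0][0] + B[0][1] = 2 + 9 = 11, A[0][1] + B[1][1] = 5 + 6 = 11) = 11 (attained at k = 0)
  C[1][0] = min over k of (A[1][0] + B[0][0] = 8 + 0 = 8, A[1][1] + B[1][0] = 0 + -4 = -4) = -4 (attained at k = 1)
  C[1][1] = min over k of (A[1][0] + B[0][1] = 8 + 9 = 17, A[1][1] + B[1][1] = 0 + 6 = 6) = 6 (attained at k = 1)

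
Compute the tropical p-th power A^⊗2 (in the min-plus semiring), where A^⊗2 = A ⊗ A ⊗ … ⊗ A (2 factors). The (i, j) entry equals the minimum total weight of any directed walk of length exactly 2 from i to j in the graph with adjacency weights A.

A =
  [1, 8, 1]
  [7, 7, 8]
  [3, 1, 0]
A^⊗2 =
  [2, 2, 1]
  [8, 9, 8]
  [3, 1, 0]

Each entry (A^⊗2)_ij equals the minimum over all length-2 walks i = v_0 → v_1 → … → v_2 = j of Σ_t A[v_t][v_{t+1}]. For example, for (i, j) = (0, 2) we minimise over 3 possible intermediate vertex sequences; the minimum is 1, attained along the walk 0 → 2 → 2.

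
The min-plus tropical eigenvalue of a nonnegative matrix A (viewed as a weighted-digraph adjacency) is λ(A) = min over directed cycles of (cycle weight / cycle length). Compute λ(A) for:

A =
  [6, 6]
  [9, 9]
λ(A) = 6

Enumerate directed cycles and compute their means (weight / length). Sample:
  cycle 0 → 0: weight = 6, length = 1, mean = 6/1 ≈ 6.000
  cycle 1 → 1: weight = 9, length = 1, mean = 9/1 ≈ 9.000
  cycle 0 → 1 → 0: weight = 15, length = 2, mean = 15/2 ≈ 7.500
  cycle 1 → 0 → 1: weight = 15, length = 2, mean = 15/2 ≈ 7.500
Minimum mean = 6.000, attained e.g. along the cycle 0 → 0 with weight 6 and length 1. So λ(A) = 6/1 = 6.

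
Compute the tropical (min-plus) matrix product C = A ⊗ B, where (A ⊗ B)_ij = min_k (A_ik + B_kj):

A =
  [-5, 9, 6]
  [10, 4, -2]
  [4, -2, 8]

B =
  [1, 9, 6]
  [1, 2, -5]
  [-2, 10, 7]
A ⊗ B =
  [-4, 4, 1]
  [-4, 6, -1]
  [-1, 0, -7]

Apply the min-plus product entry-by-entry:
  C[0][0] = min over k of (A[0][0] + B[0][0] = -5 + 1 = -4, A[0][1] + B[1][0] = 9 + 1 = 10, A[0][2] + B[2][0] = 6 + -2 = 4) = -4 (attained at k = 0)
  C[0][1] = min over k of (A[0][0] + B[0][1] = -5 + 9 = 4, A[0][1] + B[1][1] = 9 + 2 = 11, A[0][2] + B[2][1] = 6 + 10 = 16) = 4 (attained at k = 0)
  C[0][2] = min over k of (A[0][0] + B[0][2] = -5 + 6 = 1, A[0][1] + B[1][2] = 9 + -5 = 4, A[0][2] + B[2][2] = 6 + 7 = 13) = 1 (attained at k = 0)
  C[1][0] = min over k of (A[1][0] + B[0][0] = 10 + 1 = 11, A[1][1] + B[1][0] = 4 + 1 = 5, A[1][2] + B[2][0] = -2 + -2 = -4) = -4 (attained at k = 2)
  C[1][1] = min over k of (A[1][0] + B[0][1] = 10 + 9 = 19, A[1][1] + B[1][1] = 4 + 2 = 6, A[1][2] + B[2][1] = -2 + 10 = 8) = 6 (attained at k = 1)
  C[1][2] = min over k of (A[1][0] + B[0][2] = 10 + 6 = 16, A[1][1] + B[1][2] = 4 + -5 = -1, A[1][2] + B[2][2] = -2 + 7 = 5) = -1 (attained at k = 1)
  C[2][0] = min over k of (A[2][0] + B[0][0] = 4 + 1 = 5, A[2][1] + B[1][0] = -2 + 1 = -1, A[2][2] + B[2][0] = 8 + -2 = 6) = -1 (attained at k = 1)
  C[2][1] = min over k of (A[2][0] + B[0][1] = 4 + 9 = 13, A[2][1] + B[1][1] = -2 + 2 = 0, A[2][2] + B[2][1] = 8 + 10 = 18) = 0 (attained at k = 1)
  C[2][2] = min over k of (A[2][0] + B[0][2] = 4 + 6 = 10, A[2][1] + B[1][2] = -2 + -5 = -7, A[2][2] + B[2][2] = 8 + 7 = 15) = -7 (attained at k = 1)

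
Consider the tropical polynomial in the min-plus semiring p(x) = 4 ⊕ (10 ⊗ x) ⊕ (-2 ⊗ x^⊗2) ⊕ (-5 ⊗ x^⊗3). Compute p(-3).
p(-3) = -14

A tropical monomial a ⊗ x^⊗i evaluates to a + i · x. Evaluating each term at x = -3:
  Term 0 contributes 4 + 0 · -3 = 4
  Term 1 contributes 10 + 1 · -3 = 7
  Term 2 contributes -2 + 2 · -3 = -8
  Term 3 contributes -5 + 3 · -3 = -14
p(-3) = ⊕ of these = min[4, 7, -8, -14] = -14.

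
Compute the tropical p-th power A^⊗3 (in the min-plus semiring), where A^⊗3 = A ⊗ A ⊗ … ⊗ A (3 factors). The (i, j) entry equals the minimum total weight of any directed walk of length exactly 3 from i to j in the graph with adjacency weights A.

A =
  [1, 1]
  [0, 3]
A^⊗3 =
  [2, 2]
  [1, 2]

Each entry (A^⊗3)_ij equals the minimum over all length-3 walks i = v_0 → v_1 → … → v_3 = j of Σ_t A[v_t][v_{t+1}]. For example, for (i, j) = (0, 1) we minimise over 4 possible intermediate vertex sequences; the minimum is 2, attained along the walk 0 → 1 → 0 → 1.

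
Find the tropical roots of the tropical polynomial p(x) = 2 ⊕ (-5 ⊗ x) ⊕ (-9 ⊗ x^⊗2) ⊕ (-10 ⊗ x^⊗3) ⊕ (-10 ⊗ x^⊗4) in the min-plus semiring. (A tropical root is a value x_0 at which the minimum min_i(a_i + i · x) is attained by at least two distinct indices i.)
Roots: {0, 1, 4, 7}

Each tropical root is a break point of the lower envelope of the lines y = a_i + i · x (there are 5 lines, with slopes 0, 1, ..., 4). Only the lines that attain the minimum somewhere contribute to roots; other lines are dominated. Here the surviving (envelope) indices are i = 4, i = 3, i = 2, i = 1, i = 0.
Intersections between consecutive envelope lines give the roots: for adjacent envelope indices i < j the intersection is x = (a_i − a_j) / (j − i). Reading off the sorted break points: {0, 1, 4, 7}.
Verification: at each break x_0, at least two indices attain the minimum of min_i(a_i + i · x_0).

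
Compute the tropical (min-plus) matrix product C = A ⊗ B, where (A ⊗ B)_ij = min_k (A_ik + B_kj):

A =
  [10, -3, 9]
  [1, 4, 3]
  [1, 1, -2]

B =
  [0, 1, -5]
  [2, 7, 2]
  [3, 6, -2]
A ⊗ B =
  [-1, 4, -1]
  [1, 2, -4]
  [1, 2, -4]

Apply the min-plus product entry-by-entry:
  C[0][0] = min over k of (A[0][0] + B[0][0] = 10 + 0 = 10, A[0][1] + B[1][0] = -3 + 2 = -1, A[0][2] + B[2][0] = 9 + 3 = 12) = -1 (attained at k = 1)
  C[0][1] = min over k of (A[0][0] + B[0][1] = 10 + 1 = 11, A[0][1] + B[1][1] = -3 + 7 = 4, A[0][2] + B[2][1] = 9 + 6 = 15) = 4 (attained at k = 1)
  C[0][2] = min over k of (A[0][0] + B[0][2] = 10 + -5 = 5, A[0][1] + B[1][2] = -3 + 2 = -1, A[0][2] + B[2][2] = 9 + -2 = 7) = -1 (attained at k = 1)
  C[1][0] = min over k of (A[1][0] + B[0][0] = 1 + 0 = 1, A[1][1] + B[1][0] = 4 + 2 = 6, A[1][2] + B[2][0] = 3 + 3 = 6) = 1 (attained at k = 0)
  C[1][1] = min over k of (A[1][0] + B[0][1] = 1 + 1 = 2, A[1][1] + B[1][1] = 4 + 7 = 11, A[1][2] + B[2][1] = 3 + 6 = 9) = 2 (attained at k = 0)
  C[1][2] = min over k of (A[1][0] + B[0][2] = 1 + -5 = -4, A[1][1] + B[1][2] = 4 + 2 = 6, A[1][2] + B[2][2] = 3 + -2 = 1) = -4 (attained at k = 0)
  C[2][0] = min over k of (A[2][0] + B[0][0] = 1 + 0 = 1, A[2][1] + B[1][0] = 1 + 2 = 3, A[2][2] + B[2][0] = -2 + 3 = 1) = 1 (attained at k = 0)
  C[2][1] = min over k of (A[2][0] + B[0][1] = 1 + 1 = 2, A[2][1] + B[1][1] = 1 + 7 = 8, A[2][2] + B[2][1] = -2 + 6 = 4) = 2 (attained at k = 0)
  C[2][2] = min over k of (A[2][0] + B[0][2] = 1 + -5 = -4, A[2][1] + B[1][2] = 1 + 2 = 3, A[2][2] + B[2][2] = -2 + -2 = -4) = -4 (attained at k = 0)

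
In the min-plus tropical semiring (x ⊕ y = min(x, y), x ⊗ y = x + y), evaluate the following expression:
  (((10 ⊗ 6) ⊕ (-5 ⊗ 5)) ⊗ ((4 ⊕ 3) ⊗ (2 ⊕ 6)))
(((10 ⊗ 6) ⊕ (-5 ⊗ 5)) ⊗ ((4 ⊕ 3) ⊗ (2 ⊕ 6))) = 5

Expand innermost to outermost. Recall ⊕ takes the minimum of its arguments and ⊗ takes their sum. Working out the expression (((10 ⊗ 6) ⊕ (-5 ⊗ 5)) ⊗ ((4 ⊕ 3) ⊗ (2 ⊕ 6))) gives 5.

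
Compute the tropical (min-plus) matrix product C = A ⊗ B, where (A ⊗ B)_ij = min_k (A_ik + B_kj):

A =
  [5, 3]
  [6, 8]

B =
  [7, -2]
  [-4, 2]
A ⊗ B =
  [-1, 3]
  [4, 4]

Apply the min-plus product entry-by-entry:
  C[0][0] = min over k of (A[0][0] + B[0][0] = 5 + 7 = 12, A[0][1] + B[1][0] = 3 + -4 = -1) = -1 (attained at k = 1)
  C[0][1] = min over k of (A[0][0] + B[0][1] = 5 + -2 = 3, A[0][1] + B[1][1] = 3 + 2 = 5) = 3 (attained at k = 0)
  C[1][0] = min over k of (A[1][0] + B[0][0] = 6 + 7 = 13, A[1][1] + B[1][0] = 8 + -4 = 4) = 4 (attained at k = 1)
  C[1][1] = min over k of (A[1][0] + B[0][1] = 6 + -2 = 4, A[1][1] + B[1][1] = 8 + 2 = 10) = 4 (attained at k = 0)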